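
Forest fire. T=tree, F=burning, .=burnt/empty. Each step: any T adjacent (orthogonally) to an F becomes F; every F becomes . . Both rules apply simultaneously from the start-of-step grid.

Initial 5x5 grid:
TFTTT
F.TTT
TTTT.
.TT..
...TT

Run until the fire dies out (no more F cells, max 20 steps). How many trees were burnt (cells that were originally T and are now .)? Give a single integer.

Answer: 13

Derivation:
Step 1: +3 fires, +2 burnt (F count now 3)
Step 2: +3 fires, +3 burnt (F count now 3)
Step 3: +4 fires, +3 burnt (F count now 4)
Step 4: +3 fires, +4 burnt (F count now 3)
Step 5: +0 fires, +3 burnt (F count now 0)
Fire out after step 5
Initially T: 15, now '.': 23
Total burnt (originally-T cells now '.'): 13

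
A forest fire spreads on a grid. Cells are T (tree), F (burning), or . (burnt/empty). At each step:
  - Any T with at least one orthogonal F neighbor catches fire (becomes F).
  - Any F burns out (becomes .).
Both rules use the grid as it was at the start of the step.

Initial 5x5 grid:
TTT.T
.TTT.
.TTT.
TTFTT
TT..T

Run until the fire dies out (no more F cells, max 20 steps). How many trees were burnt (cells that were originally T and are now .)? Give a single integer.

Answer: 16

Derivation:
Step 1: +3 fires, +1 burnt (F count now 3)
Step 2: +6 fires, +3 burnt (F count now 6)
Step 3: +5 fires, +6 burnt (F count now 5)
Step 4: +1 fires, +5 burnt (F count now 1)
Step 5: +1 fires, +1 burnt (F count now 1)
Step 6: +0 fires, +1 burnt (F count now 0)
Fire out after step 6
Initially T: 17, now '.': 24
Total burnt (originally-T cells now '.'): 16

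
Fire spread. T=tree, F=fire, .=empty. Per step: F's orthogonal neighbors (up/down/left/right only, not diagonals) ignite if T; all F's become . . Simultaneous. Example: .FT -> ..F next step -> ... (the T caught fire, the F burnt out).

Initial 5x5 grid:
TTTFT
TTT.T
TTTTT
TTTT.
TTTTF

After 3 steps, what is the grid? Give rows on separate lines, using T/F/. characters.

Step 1: 3 trees catch fire, 2 burn out
  TTF.F
  TTT.T
  TTTTT
  TTTT.
  TTTF.
Step 2: 5 trees catch fire, 3 burn out
  TF...
  TTF.F
  TTTTT
  TTTF.
  TTF..
Step 3: 7 trees catch fire, 5 burn out
  F....
  TF...
  TTFFF
  TTF..
  TF...

F....
TF...
TTFFF
TTF..
TF...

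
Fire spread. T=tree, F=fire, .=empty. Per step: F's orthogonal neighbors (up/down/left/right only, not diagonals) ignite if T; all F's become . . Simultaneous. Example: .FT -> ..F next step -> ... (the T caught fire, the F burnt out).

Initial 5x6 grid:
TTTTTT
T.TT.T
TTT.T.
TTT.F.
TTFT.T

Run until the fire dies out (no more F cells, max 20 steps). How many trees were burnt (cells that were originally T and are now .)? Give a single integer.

Step 1: +4 fires, +2 burnt (F count now 4)
Step 2: +3 fires, +4 burnt (F count now 3)
Step 3: +3 fires, +3 burnt (F count now 3)
Step 4: +3 fires, +3 burnt (F count now 3)
Step 5: +3 fires, +3 burnt (F count now 3)
Step 6: +2 fires, +3 burnt (F count now 2)
Step 7: +1 fires, +2 burnt (F count now 1)
Step 8: +1 fires, +1 burnt (F count now 1)
Step 9: +0 fires, +1 burnt (F count now 0)
Fire out after step 9
Initially T: 21, now '.': 29
Total burnt (originally-T cells now '.'): 20

Answer: 20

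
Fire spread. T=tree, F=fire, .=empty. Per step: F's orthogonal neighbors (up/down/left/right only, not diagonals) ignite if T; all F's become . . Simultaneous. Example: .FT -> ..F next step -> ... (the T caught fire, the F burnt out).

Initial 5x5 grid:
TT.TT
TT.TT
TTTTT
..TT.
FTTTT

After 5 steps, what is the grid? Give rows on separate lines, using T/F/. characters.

Step 1: 1 trees catch fire, 1 burn out
  TT.TT
  TT.TT
  TTTTT
  ..TT.
  .FTTT
Step 2: 1 trees catch fire, 1 burn out
  TT.TT
  TT.TT
  TTTTT
  ..TT.
  ..FTT
Step 3: 2 trees catch fire, 1 burn out
  TT.TT
  TT.TT
  TTTTT
  ..FT.
  ...FT
Step 4: 3 trees catch fire, 2 burn out
  TT.TT
  TT.TT
  TTFTT
  ...F.
  ....F
Step 5: 2 trees catch fire, 3 burn out
  TT.TT
  TT.TT
  TF.FT
  .....
  .....

TT.TT
TT.TT
TF.FT
.....
.....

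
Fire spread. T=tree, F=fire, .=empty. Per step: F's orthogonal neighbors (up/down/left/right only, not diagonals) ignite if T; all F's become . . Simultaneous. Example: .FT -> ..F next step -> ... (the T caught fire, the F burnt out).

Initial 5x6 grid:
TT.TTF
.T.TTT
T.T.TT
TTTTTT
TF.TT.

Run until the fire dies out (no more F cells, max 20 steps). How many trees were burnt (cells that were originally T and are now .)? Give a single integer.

Step 1: +4 fires, +2 burnt (F count now 4)
Step 2: +5 fires, +4 burnt (F count now 5)
Step 3: +6 fires, +5 burnt (F count now 6)
Step 4: +2 fires, +6 burnt (F count now 2)
Step 5: +1 fires, +2 burnt (F count now 1)
Step 6: +0 fires, +1 burnt (F count now 0)
Fire out after step 6
Initially T: 21, now '.': 27
Total burnt (originally-T cells now '.'): 18

Answer: 18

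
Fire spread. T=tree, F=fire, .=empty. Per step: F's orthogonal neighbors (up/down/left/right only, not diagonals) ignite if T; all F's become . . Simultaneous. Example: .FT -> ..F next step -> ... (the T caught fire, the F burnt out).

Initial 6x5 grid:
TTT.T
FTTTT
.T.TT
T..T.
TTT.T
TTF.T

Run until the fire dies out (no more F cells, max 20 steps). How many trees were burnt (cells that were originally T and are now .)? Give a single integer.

Answer: 18

Derivation:
Step 1: +4 fires, +2 burnt (F count now 4)
Step 2: +5 fires, +4 burnt (F count now 5)
Step 3: +3 fires, +5 burnt (F count now 3)
Step 4: +3 fires, +3 burnt (F count now 3)
Step 5: +3 fires, +3 burnt (F count now 3)
Step 6: +0 fires, +3 burnt (F count now 0)
Fire out after step 6
Initially T: 20, now '.': 28
Total burnt (originally-T cells now '.'): 18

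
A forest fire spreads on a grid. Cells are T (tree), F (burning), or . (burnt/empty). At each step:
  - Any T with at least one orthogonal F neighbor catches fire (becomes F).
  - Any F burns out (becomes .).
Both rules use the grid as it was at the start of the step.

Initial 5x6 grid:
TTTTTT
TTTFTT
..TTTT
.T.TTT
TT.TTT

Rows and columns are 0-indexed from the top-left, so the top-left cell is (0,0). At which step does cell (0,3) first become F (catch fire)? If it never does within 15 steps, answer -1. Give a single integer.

Step 1: cell (0,3)='F' (+4 fires, +1 burnt)
  -> target ignites at step 1
Step 2: cell (0,3)='.' (+7 fires, +4 burnt)
Step 3: cell (0,3)='.' (+6 fires, +7 burnt)
Step 4: cell (0,3)='.' (+3 fires, +6 burnt)
Step 5: cell (0,3)='.' (+1 fires, +3 burnt)
Step 6: cell (0,3)='.' (+0 fires, +1 burnt)
  fire out at step 6

1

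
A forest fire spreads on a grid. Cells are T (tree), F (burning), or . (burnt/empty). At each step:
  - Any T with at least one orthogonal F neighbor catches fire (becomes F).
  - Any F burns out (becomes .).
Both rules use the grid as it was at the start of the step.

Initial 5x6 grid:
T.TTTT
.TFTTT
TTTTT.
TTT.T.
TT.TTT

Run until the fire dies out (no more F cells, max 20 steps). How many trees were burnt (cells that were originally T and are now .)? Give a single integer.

Answer: 22

Derivation:
Step 1: +4 fires, +1 burnt (F count now 4)
Step 2: +5 fires, +4 burnt (F count now 5)
Step 3: +5 fires, +5 burnt (F count now 5)
Step 4: +4 fires, +5 burnt (F count now 4)
Step 5: +2 fires, +4 burnt (F count now 2)
Step 6: +2 fires, +2 burnt (F count now 2)
Step 7: +0 fires, +2 burnt (F count now 0)
Fire out after step 7
Initially T: 23, now '.': 29
Total burnt (originally-T cells now '.'): 22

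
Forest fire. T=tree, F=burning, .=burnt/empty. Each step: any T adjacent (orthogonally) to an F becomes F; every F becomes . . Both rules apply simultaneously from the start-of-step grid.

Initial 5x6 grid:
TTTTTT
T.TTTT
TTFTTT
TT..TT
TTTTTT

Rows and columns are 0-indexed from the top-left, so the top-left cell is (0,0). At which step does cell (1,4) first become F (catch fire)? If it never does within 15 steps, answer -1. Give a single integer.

Step 1: cell (1,4)='T' (+3 fires, +1 burnt)
Step 2: cell (1,4)='T' (+5 fires, +3 burnt)
Step 3: cell (1,4)='F' (+8 fires, +5 burnt)
  -> target ignites at step 3
Step 4: cell (1,4)='.' (+7 fires, +8 burnt)
Step 5: cell (1,4)='.' (+3 fires, +7 burnt)
Step 6: cell (1,4)='.' (+0 fires, +3 burnt)
  fire out at step 6

3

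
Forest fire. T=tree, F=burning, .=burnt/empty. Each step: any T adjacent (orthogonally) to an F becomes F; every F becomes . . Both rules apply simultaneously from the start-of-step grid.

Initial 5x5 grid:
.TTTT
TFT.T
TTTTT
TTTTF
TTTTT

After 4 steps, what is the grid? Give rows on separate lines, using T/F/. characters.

Step 1: 7 trees catch fire, 2 burn out
  .FTTT
  F.F.T
  TFTTF
  TTTF.
  TTTTF
Step 2: 8 trees catch fire, 7 burn out
  ..FTT
  ....F
  F.FF.
  TFF..
  TTTF.
Step 3: 5 trees catch fire, 8 burn out
  ...FF
  .....
  .....
  F....
  TFF..
Step 4: 1 trees catch fire, 5 burn out
  .....
  .....
  .....
  .....
  F....

.....
.....
.....
.....
F....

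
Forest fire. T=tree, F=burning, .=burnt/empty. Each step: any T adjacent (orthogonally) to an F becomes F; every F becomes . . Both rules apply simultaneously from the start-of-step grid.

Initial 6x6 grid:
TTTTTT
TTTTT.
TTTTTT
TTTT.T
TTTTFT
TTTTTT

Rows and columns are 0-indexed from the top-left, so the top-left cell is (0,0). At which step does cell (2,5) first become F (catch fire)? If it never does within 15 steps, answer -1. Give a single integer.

Step 1: cell (2,5)='T' (+3 fires, +1 burnt)
Step 2: cell (2,5)='T' (+5 fires, +3 burnt)
Step 3: cell (2,5)='F' (+5 fires, +5 burnt)
  -> target ignites at step 3
Step 4: cell (2,5)='.' (+6 fires, +5 burnt)
Step 5: cell (2,5)='.' (+6 fires, +6 burnt)
Step 6: cell (2,5)='.' (+4 fires, +6 burnt)
Step 7: cell (2,5)='.' (+3 fires, +4 burnt)
Step 8: cell (2,5)='.' (+1 fires, +3 burnt)
Step 9: cell (2,5)='.' (+0 fires, +1 burnt)
  fire out at step 9

3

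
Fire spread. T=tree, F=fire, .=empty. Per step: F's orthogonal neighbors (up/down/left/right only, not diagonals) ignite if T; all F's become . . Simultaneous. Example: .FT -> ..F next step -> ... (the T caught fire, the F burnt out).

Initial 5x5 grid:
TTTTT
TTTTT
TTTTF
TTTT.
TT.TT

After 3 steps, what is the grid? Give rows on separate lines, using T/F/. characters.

Step 1: 2 trees catch fire, 1 burn out
  TTTTT
  TTTTF
  TTTF.
  TTTT.
  TT.TT
Step 2: 4 trees catch fire, 2 burn out
  TTTTF
  TTTF.
  TTF..
  TTTF.
  TT.TT
Step 3: 5 trees catch fire, 4 burn out
  TTTF.
  TTF..
  TF...
  TTF..
  TT.FT

TTTF.
TTF..
TF...
TTF..
TT.FT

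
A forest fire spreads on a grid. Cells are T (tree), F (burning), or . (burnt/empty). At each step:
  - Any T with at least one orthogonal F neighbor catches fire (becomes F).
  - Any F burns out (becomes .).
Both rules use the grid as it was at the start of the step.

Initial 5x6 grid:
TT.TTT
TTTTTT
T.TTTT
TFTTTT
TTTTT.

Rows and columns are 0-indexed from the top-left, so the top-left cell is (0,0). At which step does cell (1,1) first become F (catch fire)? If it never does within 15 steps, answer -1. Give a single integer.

Step 1: cell (1,1)='T' (+3 fires, +1 burnt)
Step 2: cell (1,1)='T' (+5 fires, +3 burnt)
Step 3: cell (1,1)='T' (+5 fires, +5 burnt)
Step 4: cell (1,1)='F' (+6 fires, +5 burnt)
  -> target ignites at step 4
Step 5: cell (1,1)='.' (+4 fires, +6 burnt)
Step 6: cell (1,1)='.' (+2 fires, +4 burnt)
Step 7: cell (1,1)='.' (+1 fires, +2 burnt)
Step 8: cell (1,1)='.' (+0 fires, +1 burnt)
  fire out at step 8

4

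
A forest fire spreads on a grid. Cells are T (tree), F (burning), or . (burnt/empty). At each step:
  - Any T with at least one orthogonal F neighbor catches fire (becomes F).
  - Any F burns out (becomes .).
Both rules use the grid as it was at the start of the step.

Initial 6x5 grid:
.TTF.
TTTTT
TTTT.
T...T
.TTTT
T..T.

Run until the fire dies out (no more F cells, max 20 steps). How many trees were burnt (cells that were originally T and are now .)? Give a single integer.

Answer: 12

Derivation:
Step 1: +2 fires, +1 burnt (F count now 2)
Step 2: +4 fires, +2 burnt (F count now 4)
Step 3: +2 fires, +4 burnt (F count now 2)
Step 4: +2 fires, +2 burnt (F count now 2)
Step 5: +1 fires, +2 burnt (F count now 1)
Step 6: +1 fires, +1 burnt (F count now 1)
Step 7: +0 fires, +1 burnt (F count now 0)
Fire out after step 7
Initially T: 19, now '.': 23
Total burnt (originally-T cells now '.'): 12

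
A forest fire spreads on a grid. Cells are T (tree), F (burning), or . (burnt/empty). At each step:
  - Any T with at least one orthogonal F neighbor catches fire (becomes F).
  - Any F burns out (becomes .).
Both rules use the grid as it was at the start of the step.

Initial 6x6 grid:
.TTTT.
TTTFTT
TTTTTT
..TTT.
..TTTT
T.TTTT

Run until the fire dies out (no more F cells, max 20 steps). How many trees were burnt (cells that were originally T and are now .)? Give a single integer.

Answer: 26

Derivation:
Step 1: +4 fires, +1 burnt (F count now 4)
Step 2: +7 fires, +4 burnt (F count now 7)
Step 3: +7 fires, +7 burnt (F count now 7)
Step 4: +4 fires, +7 burnt (F count now 4)
Step 5: +3 fires, +4 burnt (F count now 3)
Step 6: +1 fires, +3 burnt (F count now 1)
Step 7: +0 fires, +1 burnt (F count now 0)
Fire out after step 7
Initially T: 27, now '.': 35
Total burnt (originally-T cells now '.'): 26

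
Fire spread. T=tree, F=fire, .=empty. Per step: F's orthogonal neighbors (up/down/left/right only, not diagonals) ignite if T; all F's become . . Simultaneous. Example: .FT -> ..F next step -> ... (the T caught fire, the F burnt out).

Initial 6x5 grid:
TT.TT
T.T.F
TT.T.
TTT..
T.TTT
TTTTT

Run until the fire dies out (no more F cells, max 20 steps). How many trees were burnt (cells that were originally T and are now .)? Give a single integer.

Answer: 2

Derivation:
Step 1: +1 fires, +1 burnt (F count now 1)
Step 2: +1 fires, +1 burnt (F count now 1)
Step 3: +0 fires, +1 burnt (F count now 0)
Fire out after step 3
Initially T: 21, now '.': 11
Total burnt (originally-T cells now '.'): 2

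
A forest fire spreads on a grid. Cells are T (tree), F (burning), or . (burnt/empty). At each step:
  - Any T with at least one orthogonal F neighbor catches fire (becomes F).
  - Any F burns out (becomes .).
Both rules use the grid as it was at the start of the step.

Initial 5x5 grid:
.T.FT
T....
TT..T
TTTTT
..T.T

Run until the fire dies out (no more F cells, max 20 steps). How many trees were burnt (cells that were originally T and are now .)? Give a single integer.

Answer: 1

Derivation:
Step 1: +1 fires, +1 burnt (F count now 1)
Step 2: +0 fires, +1 burnt (F count now 0)
Fire out after step 2
Initially T: 13, now '.': 13
Total burnt (originally-T cells now '.'): 1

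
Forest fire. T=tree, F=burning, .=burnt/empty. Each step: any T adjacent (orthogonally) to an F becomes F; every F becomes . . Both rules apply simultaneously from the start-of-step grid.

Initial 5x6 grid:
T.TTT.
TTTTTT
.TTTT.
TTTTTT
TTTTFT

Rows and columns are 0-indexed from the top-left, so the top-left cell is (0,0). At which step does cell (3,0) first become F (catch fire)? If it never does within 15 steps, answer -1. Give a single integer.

Step 1: cell (3,0)='T' (+3 fires, +1 burnt)
Step 2: cell (3,0)='T' (+4 fires, +3 burnt)
Step 3: cell (3,0)='T' (+4 fires, +4 burnt)
Step 4: cell (3,0)='T' (+6 fires, +4 burnt)
Step 5: cell (3,0)='F' (+4 fires, +6 burnt)
  -> target ignites at step 5
Step 6: cell (3,0)='.' (+2 fires, +4 burnt)
Step 7: cell (3,0)='.' (+1 fires, +2 burnt)
Step 8: cell (3,0)='.' (+1 fires, +1 burnt)
Step 9: cell (3,0)='.' (+0 fires, +1 burnt)
  fire out at step 9

5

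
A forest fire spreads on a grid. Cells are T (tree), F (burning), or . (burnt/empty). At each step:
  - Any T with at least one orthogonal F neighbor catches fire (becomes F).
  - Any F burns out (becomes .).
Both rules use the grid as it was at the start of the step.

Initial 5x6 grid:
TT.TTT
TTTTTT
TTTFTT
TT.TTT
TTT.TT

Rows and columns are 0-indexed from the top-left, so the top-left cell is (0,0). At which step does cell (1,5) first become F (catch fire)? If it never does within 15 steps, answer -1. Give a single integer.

Step 1: cell (1,5)='T' (+4 fires, +1 burnt)
Step 2: cell (1,5)='T' (+6 fires, +4 burnt)
Step 3: cell (1,5)='F' (+7 fires, +6 burnt)
  -> target ignites at step 3
Step 4: cell (1,5)='.' (+6 fires, +7 burnt)
Step 5: cell (1,5)='.' (+3 fires, +6 burnt)
Step 6: cell (1,5)='.' (+0 fires, +3 burnt)
  fire out at step 6

3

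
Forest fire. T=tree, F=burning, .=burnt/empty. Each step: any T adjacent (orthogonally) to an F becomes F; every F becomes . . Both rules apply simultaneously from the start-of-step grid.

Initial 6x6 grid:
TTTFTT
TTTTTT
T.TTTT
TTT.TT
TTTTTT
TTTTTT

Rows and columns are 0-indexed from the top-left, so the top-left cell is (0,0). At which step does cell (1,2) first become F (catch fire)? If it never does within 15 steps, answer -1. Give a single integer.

Step 1: cell (1,2)='T' (+3 fires, +1 burnt)
Step 2: cell (1,2)='F' (+5 fires, +3 burnt)
  -> target ignites at step 2
Step 3: cell (1,2)='.' (+5 fires, +5 burnt)
Step 4: cell (1,2)='.' (+4 fires, +5 burnt)
Step 5: cell (1,2)='.' (+5 fires, +4 burnt)
Step 6: cell (1,2)='.' (+6 fires, +5 burnt)
Step 7: cell (1,2)='.' (+4 fires, +6 burnt)
Step 8: cell (1,2)='.' (+1 fires, +4 burnt)
Step 9: cell (1,2)='.' (+0 fires, +1 burnt)
  fire out at step 9

2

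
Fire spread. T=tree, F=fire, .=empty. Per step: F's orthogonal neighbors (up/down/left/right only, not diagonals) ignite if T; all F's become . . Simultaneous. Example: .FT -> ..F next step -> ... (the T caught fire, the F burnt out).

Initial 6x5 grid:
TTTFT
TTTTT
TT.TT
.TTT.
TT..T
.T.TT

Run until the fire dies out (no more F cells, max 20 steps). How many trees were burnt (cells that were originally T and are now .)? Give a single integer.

Step 1: +3 fires, +1 burnt (F count now 3)
Step 2: +4 fires, +3 burnt (F count now 4)
Step 3: +4 fires, +4 burnt (F count now 4)
Step 4: +3 fires, +4 burnt (F count now 3)
Step 5: +2 fires, +3 burnt (F count now 2)
Step 6: +1 fires, +2 burnt (F count now 1)
Step 7: +2 fires, +1 burnt (F count now 2)
Step 8: +0 fires, +2 burnt (F count now 0)
Fire out after step 8
Initially T: 22, now '.': 27
Total burnt (originally-T cells now '.'): 19

Answer: 19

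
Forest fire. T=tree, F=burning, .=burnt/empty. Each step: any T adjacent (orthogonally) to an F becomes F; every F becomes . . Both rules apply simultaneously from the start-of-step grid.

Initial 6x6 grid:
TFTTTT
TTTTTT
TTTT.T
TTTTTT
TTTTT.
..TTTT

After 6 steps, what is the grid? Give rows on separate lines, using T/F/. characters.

Step 1: 3 trees catch fire, 1 burn out
  F.FTTT
  TFTTTT
  TTTT.T
  TTTTTT
  TTTTT.
  ..TTTT
Step 2: 4 trees catch fire, 3 burn out
  ...FTT
  F.FTTT
  TFTT.T
  TTTTTT
  TTTTT.
  ..TTTT
Step 3: 5 trees catch fire, 4 burn out
  ....FT
  ...FTT
  F.FT.T
  TFTTTT
  TTTTT.
  ..TTTT
Step 4: 6 trees catch fire, 5 burn out
  .....F
  ....FT
  ...F.T
  F.FTTT
  TFTTT.
  ..TTTT
Step 5: 4 trees catch fire, 6 burn out
  ......
  .....F
  .....T
  ...FTT
  F.FTT.
  ..TTTT
Step 6: 4 trees catch fire, 4 burn out
  ......
  ......
  .....F
  ....FT
  ...FT.
  ..FTTT

......
......
.....F
....FT
...FT.
..FTTT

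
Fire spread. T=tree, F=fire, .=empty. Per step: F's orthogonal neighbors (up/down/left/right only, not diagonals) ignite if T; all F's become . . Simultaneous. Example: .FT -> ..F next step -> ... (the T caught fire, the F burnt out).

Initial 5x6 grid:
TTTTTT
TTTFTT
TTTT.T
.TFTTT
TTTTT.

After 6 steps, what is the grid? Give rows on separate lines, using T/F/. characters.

Step 1: 8 trees catch fire, 2 burn out
  TTTFTT
  TTF.FT
  TTFF.T
  .F.FTT
  TTFTT.
Step 2: 8 trees catch fire, 8 burn out
  TTF.FT
  TF...F
  TF...T
  ....FT
  TF.FT.
Step 3: 8 trees catch fire, 8 burn out
  TF...F
  F.....
  F....F
  .....F
  F...F.
Step 4: 1 trees catch fire, 8 burn out
  F.....
  ......
  ......
  ......
  ......
Step 5: 0 trees catch fire, 1 burn out
  ......
  ......
  ......
  ......
  ......
Step 6: 0 trees catch fire, 0 burn out
  ......
  ......
  ......
  ......
  ......

......
......
......
......
......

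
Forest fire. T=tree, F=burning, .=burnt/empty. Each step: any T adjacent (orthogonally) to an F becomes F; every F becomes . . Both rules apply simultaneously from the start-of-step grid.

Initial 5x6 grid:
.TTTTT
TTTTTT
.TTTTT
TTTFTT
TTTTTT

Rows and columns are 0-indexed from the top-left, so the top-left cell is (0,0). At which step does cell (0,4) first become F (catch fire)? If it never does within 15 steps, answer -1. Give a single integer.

Step 1: cell (0,4)='T' (+4 fires, +1 burnt)
Step 2: cell (0,4)='T' (+7 fires, +4 burnt)
Step 3: cell (0,4)='T' (+8 fires, +7 burnt)
Step 4: cell (0,4)='F' (+5 fires, +8 burnt)
  -> target ignites at step 4
Step 5: cell (0,4)='.' (+3 fires, +5 burnt)
Step 6: cell (0,4)='.' (+0 fires, +3 burnt)
  fire out at step 6

4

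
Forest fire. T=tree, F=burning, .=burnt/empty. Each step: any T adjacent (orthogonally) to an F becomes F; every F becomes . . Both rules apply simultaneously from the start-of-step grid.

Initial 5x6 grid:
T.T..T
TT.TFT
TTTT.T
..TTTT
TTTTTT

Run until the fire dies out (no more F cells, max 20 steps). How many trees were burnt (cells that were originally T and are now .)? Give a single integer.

Answer: 21

Derivation:
Step 1: +2 fires, +1 burnt (F count now 2)
Step 2: +3 fires, +2 burnt (F count now 3)
Step 3: +3 fires, +3 burnt (F count now 3)
Step 4: +5 fires, +3 burnt (F count now 5)
Step 5: +4 fires, +5 burnt (F count now 4)
Step 6: +2 fires, +4 burnt (F count now 2)
Step 7: +2 fires, +2 burnt (F count now 2)
Step 8: +0 fires, +2 burnt (F count now 0)
Fire out after step 8
Initially T: 22, now '.': 29
Total burnt (originally-T cells now '.'): 21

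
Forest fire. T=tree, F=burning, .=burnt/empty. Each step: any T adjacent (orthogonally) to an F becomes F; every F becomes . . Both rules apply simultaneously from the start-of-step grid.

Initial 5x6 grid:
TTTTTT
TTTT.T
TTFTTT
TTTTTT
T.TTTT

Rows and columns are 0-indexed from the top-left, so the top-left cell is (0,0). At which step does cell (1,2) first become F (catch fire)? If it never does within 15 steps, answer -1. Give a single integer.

Step 1: cell (1,2)='F' (+4 fires, +1 burnt)
  -> target ignites at step 1
Step 2: cell (1,2)='.' (+8 fires, +4 burnt)
Step 3: cell (1,2)='.' (+7 fires, +8 burnt)
Step 4: cell (1,2)='.' (+6 fires, +7 burnt)
Step 5: cell (1,2)='.' (+2 fires, +6 burnt)
Step 6: cell (1,2)='.' (+0 fires, +2 burnt)
  fire out at step 6

1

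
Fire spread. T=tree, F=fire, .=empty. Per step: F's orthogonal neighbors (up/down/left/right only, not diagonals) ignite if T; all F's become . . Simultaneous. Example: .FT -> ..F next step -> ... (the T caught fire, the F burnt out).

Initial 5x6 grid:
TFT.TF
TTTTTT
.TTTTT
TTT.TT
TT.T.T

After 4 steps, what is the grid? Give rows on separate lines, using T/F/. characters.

Step 1: 5 trees catch fire, 2 burn out
  F.F.F.
  TFTTTF
  .TTTTT
  TTT.TT
  TT.T.T
Step 2: 5 trees catch fire, 5 burn out
  ......
  F.FTF.
  .FTTTF
  TTT.TT
  TT.T.T
Step 3: 5 trees catch fire, 5 burn out
  ......
  ...F..
  ..FTF.
  TFT.TF
  TT.T.T
Step 4: 6 trees catch fire, 5 burn out
  ......
  ......
  ...F..
  F.F.F.
  TF.T.F

......
......
...F..
F.F.F.
TF.T.F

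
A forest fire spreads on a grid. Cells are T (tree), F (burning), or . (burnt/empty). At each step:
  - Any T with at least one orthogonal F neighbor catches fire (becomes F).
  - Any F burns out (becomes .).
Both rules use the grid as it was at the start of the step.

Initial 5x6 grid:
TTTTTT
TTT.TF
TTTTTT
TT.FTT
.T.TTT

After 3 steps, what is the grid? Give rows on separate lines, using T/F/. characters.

Step 1: 6 trees catch fire, 2 burn out
  TTTTTF
  TTT.F.
  TTTFTF
  TT..FT
  .T.FTT
Step 2: 5 trees catch fire, 6 burn out
  TTTTF.
  TTT...
  TTF.F.
  TT...F
  .T..FT
Step 3: 4 trees catch fire, 5 burn out
  TTTF..
  TTF...
  TF....
  TT....
  .T...F

TTTF..
TTF...
TF....
TT....
.T...F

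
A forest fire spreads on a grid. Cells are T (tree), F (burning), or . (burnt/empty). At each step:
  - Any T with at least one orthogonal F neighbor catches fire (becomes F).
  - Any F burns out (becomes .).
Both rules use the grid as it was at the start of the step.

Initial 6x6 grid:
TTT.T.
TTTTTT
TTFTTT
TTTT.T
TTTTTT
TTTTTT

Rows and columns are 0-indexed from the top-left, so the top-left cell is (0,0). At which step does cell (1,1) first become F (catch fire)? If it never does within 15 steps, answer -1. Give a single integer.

Step 1: cell (1,1)='T' (+4 fires, +1 burnt)
Step 2: cell (1,1)='F' (+8 fires, +4 burnt)
  -> target ignites at step 2
Step 3: cell (1,1)='.' (+8 fires, +8 burnt)
Step 4: cell (1,1)='.' (+8 fires, +8 burnt)
Step 5: cell (1,1)='.' (+3 fires, +8 burnt)
Step 6: cell (1,1)='.' (+1 fires, +3 burnt)
Step 7: cell (1,1)='.' (+0 fires, +1 burnt)
  fire out at step 7

2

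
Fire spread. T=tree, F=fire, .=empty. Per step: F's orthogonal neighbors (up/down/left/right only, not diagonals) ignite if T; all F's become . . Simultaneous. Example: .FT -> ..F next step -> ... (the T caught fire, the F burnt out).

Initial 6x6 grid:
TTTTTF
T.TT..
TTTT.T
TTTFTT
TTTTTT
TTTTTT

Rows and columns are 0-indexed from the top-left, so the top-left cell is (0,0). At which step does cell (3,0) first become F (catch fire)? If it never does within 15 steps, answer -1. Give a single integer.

Step 1: cell (3,0)='T' (+5 fires, +2 burnt)
Step 2: cell (3,0)='T' (+8 fires, +5 burnt)
Step 3: cell (3,0)='F' (+9 fires, +8 burnt)
  -> target ignites at step 3
Step 4: cell (3,0)='.' (+5 fires, +9 burnt)
Step 5: cell (3,0)='.' (+3 fires, +5 burnt)
Step 6: cell (3,0)='.' (+0 fires, +3 burnt)
  fire out at step 6

3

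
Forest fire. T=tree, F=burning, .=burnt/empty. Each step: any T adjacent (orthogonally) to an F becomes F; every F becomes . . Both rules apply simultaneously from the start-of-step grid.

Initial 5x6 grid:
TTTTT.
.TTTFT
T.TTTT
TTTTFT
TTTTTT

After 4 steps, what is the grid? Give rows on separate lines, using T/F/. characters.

Step 1: 7 trees catch fire, 2 burn out
  TTTTF.
  .TTF.F
  T.TTFT
  TTTF.F
  TTTTFT
Step 2: 7 trees catch fire, 7 burn out
  TTTF..
  .TF...
  T.TF.F
  TTF...
  TTTF.F
Step 3: 5 trees catch fire, 7 burn out
  TTF...
  .F....
  T.F...
  TF....
  TTF...
Step 4: 3 trees catch fire, 5 burn out
  TF....
  ......
  T.....
  F.....
  TF....

TF....
......
T.....
F.....
TF....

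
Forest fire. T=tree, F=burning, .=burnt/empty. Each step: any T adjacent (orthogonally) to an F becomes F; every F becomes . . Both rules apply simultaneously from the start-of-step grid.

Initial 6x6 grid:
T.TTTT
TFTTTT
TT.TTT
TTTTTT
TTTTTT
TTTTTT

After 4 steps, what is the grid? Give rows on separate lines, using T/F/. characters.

Step 1: 3 trees catch fire, 1 burn out
  T.TTTT
  F.FTTT
  TF.TTT
  TTTTTT
  TTTTTT
  TTTTTT
Step 2: 5 trees catch fire, 3 burn out
  F.FTTT
  ...FTT
  F..TTT
  TFTTTT
  TTTTTT
  TTTTTT
Step 3: 6 trees catch fire, 5 burn out
  ...FTT
  ....FT
  ...FTT
  F.FTTT
  TFTTTT
  TTTTTT
Step 4: 7 trees catch fire, 6 burn out
  ....FT
  .....F
  ....FT
  ...FTT
  F.FTTT
  TFTTTT

....FT
.....F
....FT
...FTT
F.FTTT
TFTTTT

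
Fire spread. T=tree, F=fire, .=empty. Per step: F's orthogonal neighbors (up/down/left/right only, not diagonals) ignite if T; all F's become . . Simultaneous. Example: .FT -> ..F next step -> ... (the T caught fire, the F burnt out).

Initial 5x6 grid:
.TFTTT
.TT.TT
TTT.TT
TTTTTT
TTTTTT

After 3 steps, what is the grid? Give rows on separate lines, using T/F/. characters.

Step 1: 3 trees catch fire, 1 burn out
  .F.FTT
  .TF.TT
  TTT.TT
  TTTTTT
  TTTTTT
Step 2: 3 trees catch fire, 3 burn out
  ....FT
  .F..TT
  TTF.TT
  TTTTTT
  TTTTTT
Step 3: 4 trees catch fire, 3 burn out
  .....F
  ....FT
  TF..TT
  TTFTTT
  TTTTTT

.....F
....FT
TF..TT
TTFTTT
TTTTTT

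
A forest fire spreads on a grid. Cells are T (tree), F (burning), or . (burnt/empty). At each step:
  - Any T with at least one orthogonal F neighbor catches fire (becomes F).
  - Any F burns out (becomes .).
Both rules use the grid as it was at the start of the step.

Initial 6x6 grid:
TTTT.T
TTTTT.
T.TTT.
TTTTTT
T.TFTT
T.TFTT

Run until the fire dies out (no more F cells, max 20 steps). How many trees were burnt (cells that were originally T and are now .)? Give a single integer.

Answer: 27

Derivation:
Step 1: +5 fires, +2 burnt (F count now 5)
Step 2: +5 fires, +5 burnt (F count now 5)
Step 3: +5 fires, +5 burnt (F count now 5)
Step 4: +4 fires, +5 burnt (F count now 4)
Step 5: +4 fires, +4 burnt (F count now 4)
Step 6: +3 fires, +4 burnt (F count now 3)
Step 7: +1 fires, +3 burnt (F count now 1)
Step 8: +0 fires, +1 burnt (F count now 0)
Fire out after step 8
Initially T: 28, now '.': 35
Total burnt (originally-T cells now '.'): 27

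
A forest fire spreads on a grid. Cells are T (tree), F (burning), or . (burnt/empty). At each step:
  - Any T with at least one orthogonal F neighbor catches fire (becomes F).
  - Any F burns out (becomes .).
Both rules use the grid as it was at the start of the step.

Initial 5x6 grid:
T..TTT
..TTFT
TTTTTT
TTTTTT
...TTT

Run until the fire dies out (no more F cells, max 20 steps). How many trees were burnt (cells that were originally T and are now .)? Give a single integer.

Answer: 21

Derivation:
Step 1: +4 fires, +1 burnt (F count now 4)
Step 2: +6 fires, +4 burnt (F count now 6)
Step 3: +4 fires, +6 burnt (F count now 4)
Step 4: +4 fires, +4 burnt (F count now 4)
Step 5: +2 fires, +4 burnt (F count now 2)
Step 6: +1 fires, +2 burnt (F count now 1)
Step 7: +0 fires, +1 burnt (F count now 0)
Fire out after step 7
Initially T: 22, now '.': 29
Total burnt (originally-T cells now '.'): 21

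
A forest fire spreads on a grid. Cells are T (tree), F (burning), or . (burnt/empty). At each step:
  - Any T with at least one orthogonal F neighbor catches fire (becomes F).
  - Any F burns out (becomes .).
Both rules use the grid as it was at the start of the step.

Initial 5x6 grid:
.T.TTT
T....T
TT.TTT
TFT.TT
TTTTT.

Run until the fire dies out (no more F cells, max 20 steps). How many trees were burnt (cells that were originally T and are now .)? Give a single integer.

Step 1: +4 fires, +1 burnt (F count now 4)
Step 2: +3 fires, +4 burnt (F count now 3)
Step 3: +2 fires, +3 burnt (F count now 2)
Step 4: +1 fires, +2 burnt (F count now 1)
Step 5: +1 fires, +1 burnt (F count now 1)
Step 6: +2 fires, +1 burnt (F count now 2)
Step 7: +2 fires, +2 burnt (F count now 2)
Step 8: +1 fires, +2 burnt (F count now 1)
Step 9: +1 fires, +1 burnt (F count now 1)
Step 10: +1 fires, +1 burnt (F count now 1)
Step 11: +1 fires, +1 burnt (F count now 1)
Step 12: +0 fires, +1 burnt (F count now 0)
Fire out after step 12
Initially T: 20, now '.': 29
Total burnt (originally-T cells now '.'): 19

Answer: 19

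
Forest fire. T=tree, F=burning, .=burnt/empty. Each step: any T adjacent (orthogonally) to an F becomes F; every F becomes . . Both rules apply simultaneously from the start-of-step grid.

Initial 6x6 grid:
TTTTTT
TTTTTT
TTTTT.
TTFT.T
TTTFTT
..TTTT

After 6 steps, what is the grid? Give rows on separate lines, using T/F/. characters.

Step 1: 6 trees catch fire, 2 burn out
  TTTTTT
  TTTTTT
  TTFTT.
  TF.F.T
  TTF.FT
  ..TFTT
Step 2: 8 trees catch fire, 6 burn out
  TTTTTT
  TTFTTT
  TF.FT.
  F....T
  TF...F
  ..F.FT
Step 3: 8 trees catch fire, 8 burn out
  TTFTTT
  TF.FTT
  F...F.
  .....F
  F.....
  .....F
Step 4: 4 trees catch fire, 8 burn out
  TF.FTT
  F...FT
  ......
  ......
  ......
  ......
Step 5: 3 trees catch fire, 4 burn out
  F...FT
  .....F
  ......
  ......
  ......
  ......
Step 6: 1 trees catch fire, 3 burn out
  .....F
  ......
  ......
  ......
  ......
  ......

.....F
......
......
......
......
......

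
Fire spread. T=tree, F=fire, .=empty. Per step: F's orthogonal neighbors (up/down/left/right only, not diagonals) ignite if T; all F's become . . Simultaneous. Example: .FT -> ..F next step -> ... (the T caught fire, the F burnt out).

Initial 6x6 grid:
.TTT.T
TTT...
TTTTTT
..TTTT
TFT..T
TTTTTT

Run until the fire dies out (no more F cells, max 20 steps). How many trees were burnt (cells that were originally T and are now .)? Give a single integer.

Answer: 25

Derivation:
Step 1: +3 fires, +1 burnt (F count now 3)
Step 2: +3 fires, +3 burnt (F count now 3)
Step 3: +3 fires, +3 burnt (F count now 3)
Step 4: +5 fires, +3 burnt (F count now 5)
Step 5: +6 fires, +5 burnt (F count now 6)
Step 6: +5 fires, +6 burnt (F count now 5)
Step 7: +0 fires, +5 burnt (F count now 0)
Fire out after step 7
Initially T: 26, now '.': 35
Total burnt (originally-T cells now '.'): 25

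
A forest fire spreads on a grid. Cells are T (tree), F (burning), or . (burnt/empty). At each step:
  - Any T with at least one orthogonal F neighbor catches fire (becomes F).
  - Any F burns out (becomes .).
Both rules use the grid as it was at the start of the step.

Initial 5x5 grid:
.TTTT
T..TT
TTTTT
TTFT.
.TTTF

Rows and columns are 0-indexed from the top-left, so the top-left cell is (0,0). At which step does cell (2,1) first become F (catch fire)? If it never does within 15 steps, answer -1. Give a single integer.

Step 1: cell (2,1)='T' (+5 fires, +2 burnt)
Step 2: cell (2,1)='F' (+4 fires, +5 burnt)
  -> target ignites at step 2
Step 3: cell (2,1)='.' (+3 fires, +4 burnt)
Step 4: cell (2,1)='.' (+3 fires, +3 burnt)
Step 5: cell (2,1)='.' (+2 fires, +3 burnt)
Step 6: cell (2,1)='.' (+1 fires, +2 burnt)
Step 7: cell (2,1)='.' (+0 fires, +1 burnt)
  fire out at step 7

2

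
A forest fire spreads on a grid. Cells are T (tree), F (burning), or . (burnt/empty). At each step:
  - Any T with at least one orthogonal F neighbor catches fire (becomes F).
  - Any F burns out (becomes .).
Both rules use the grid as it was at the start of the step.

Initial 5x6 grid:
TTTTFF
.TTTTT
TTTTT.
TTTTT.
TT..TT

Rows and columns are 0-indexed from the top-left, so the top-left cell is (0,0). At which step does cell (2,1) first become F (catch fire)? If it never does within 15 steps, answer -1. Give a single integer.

Step 1: cell (2,1)='T' (+3 fires, +2 burnt)
Step 2: cell (2,1)='T' (+3 fires, +3 burnt)
Step 3: cell (2,1)='T' (+4 fires, +3 burnt)
Step 4: cell (2,1)='T' (+5 fires, +4 burnt)
Step 5: cell (2,1)='F' (+3 fires, +5 burnt)
  -> target ignites at step 5
Step 6: cell (2,1)='.' (+2 fires, +3 burnt)
Step 7: cell (2,1)='.' (+2 fires, +2 burnt)
Step 8: cell (2,1)='.' (+1 fires, +2 burnt)
Step 9: cell (2,1)='.' (+0 fires, +1 burnt)
  fire out at step 9

5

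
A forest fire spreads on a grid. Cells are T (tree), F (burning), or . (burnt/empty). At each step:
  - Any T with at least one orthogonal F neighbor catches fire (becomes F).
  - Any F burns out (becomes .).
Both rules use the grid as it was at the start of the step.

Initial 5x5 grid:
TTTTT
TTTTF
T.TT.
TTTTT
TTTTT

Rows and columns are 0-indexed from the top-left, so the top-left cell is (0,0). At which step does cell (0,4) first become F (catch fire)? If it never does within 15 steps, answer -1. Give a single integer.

Step 1: cell (0,4)='F' (+2 fires, +1 burnt)
  -> target ignites at step 1
Step 2: cell (0,4)='.' (+3 fires, +2 burnt)
Step 3: cell (0,4)='.' (+4 fires, +3 burnt)
Step 4: cell (0,4)='.' (+5 fires, +4 burnt)
Step 5: cell (0,4)='.' (+5 fires, +5 burnt)
Step 6: cell (0,4)='.' (+2 fires, +5 burnt)
Step 7: cell (0,4)='.' (+1 fires, +2 burnt)
Step 8: cell (0,4)='.' (+0 fires, +1 burnt)
  fire out at step 8

1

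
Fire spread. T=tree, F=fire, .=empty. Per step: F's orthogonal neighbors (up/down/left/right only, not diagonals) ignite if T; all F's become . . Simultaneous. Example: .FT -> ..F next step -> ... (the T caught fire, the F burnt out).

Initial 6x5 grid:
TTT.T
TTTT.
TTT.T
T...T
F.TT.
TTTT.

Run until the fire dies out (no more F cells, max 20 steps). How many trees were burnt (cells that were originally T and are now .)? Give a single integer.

Answer: 17

Derivation:
Step 1: +2 fires, +1 burnt (F count now 2)
Step 2: +2 fires, +2 burnt (F count now 2)
Step 3: +3 fires, +2 burnt (F count now 3)
Step 4: +5 fires, +3 burnt (F count now 5)
Step 5: +3 fires, +5 burnt (F count now 3)
Step 6: +2 fires, +3 burnt (F count now 2)
Step 7: +0 fires, +2 burnt (F count now 0)
Fire out after step 7
Initially T: 20, now '.': 27
Total burnt (originally-T cells now '.'): 17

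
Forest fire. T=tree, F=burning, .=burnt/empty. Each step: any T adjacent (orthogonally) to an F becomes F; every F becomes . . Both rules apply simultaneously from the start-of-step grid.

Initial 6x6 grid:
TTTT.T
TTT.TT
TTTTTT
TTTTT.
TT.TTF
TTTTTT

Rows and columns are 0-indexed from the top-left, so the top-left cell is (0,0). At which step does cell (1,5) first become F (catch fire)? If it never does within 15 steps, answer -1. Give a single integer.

Step 1: cell (1,5)='T' (+2 fires, +1 burnt)
Step 2: cell (1,5)='T' (+3 fires, +2 burnt)
Step 3: cell (1,5)='T' (+3 fires, +3 burnt)
Step 4: cell (1,5)='T' (+5 fires, +3 burnt)
Step 5: cell (1,5)='F' (+4 fires, +5 burnt)
  -> target ignites at step 5
Step 6: cell (1,5)='.' (+6 fires, +4 burnt)
Step 7: cell (1,5)='.' (+4 fires, +6 burnt)
Step 8: cell (1,5)='.' (+3 fires, +4 burnt)
Step 9: cell (1,5)='.' (+1 fires, +3 burnt)
Step 10: cell (1,5)='.' (+0 fires, +1 burnt)
  fire out at step 10

5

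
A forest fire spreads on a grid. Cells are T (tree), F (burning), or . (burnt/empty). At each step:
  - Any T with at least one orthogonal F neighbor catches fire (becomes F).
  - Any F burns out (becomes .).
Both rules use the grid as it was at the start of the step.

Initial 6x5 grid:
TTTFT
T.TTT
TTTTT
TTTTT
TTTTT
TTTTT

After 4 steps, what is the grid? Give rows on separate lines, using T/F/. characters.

Step 1: 3 trees catch fire, 1 burn out
  TTF.F
  T.TFT
  TTTTT
  TTTTT
  TTTTT
  TTTTT
Step 2: 4 trees catch fire, 3 burn out
  TF...
  T.F.F
  TTTFT
  TTTTT
  TTTTT
  TTTTT
Step 3: 4 trees catch fire, 4 burn out
  F....
  T....
  TTF.F
  TTTFT
  TTTTT
  TTTTT
Step 4: 5 trees catch fire, 4 burn out
  .....
  F....
  TF...
  TTF.F
  TTTFT
  TTTTT

.....
F....
TF...
TTF.F
TTTFT
TTTTT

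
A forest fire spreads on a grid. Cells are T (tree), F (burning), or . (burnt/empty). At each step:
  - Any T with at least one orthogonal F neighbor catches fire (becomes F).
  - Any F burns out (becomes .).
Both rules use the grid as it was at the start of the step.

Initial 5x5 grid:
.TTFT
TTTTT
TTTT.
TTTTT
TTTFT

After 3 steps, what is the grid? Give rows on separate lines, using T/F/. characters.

Step 1: 6 trees catch fire, 2 burn out
  .TF.F
  TTTFT
  TTTT.
  TTTFT
  TTF.F
Step 2: 7 trees catch fire, 6 burn out
  .F...
  TTF.F
  TTTF.
  TTF.F
  TF...
Step 3: 4 trees catch fire, 7 burn out
  .....
  TF...
  TTF..
  TF...
  F....

.....
TF...
TTF..
TF...
F....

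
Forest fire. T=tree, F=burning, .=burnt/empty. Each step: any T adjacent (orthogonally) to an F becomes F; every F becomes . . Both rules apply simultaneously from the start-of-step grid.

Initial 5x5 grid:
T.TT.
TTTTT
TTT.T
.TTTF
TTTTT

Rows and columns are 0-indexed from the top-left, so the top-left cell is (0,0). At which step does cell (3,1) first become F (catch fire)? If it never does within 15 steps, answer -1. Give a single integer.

Step 1: cell (3,1)='T' (+3 fires, +1 burnt)
Step 2: cell (3,1)='T' (+3 fires, +3 burnt)
Step 3: cell (3,1)='F' (+4 fires, +3 burnt)
  -> target ignites at step 3
Step 4: cell (3,1)='.' (+4 fires, +4 burnt)
Step 5: cell (3,1)='.' (+4 fires, +4 burnt)
Step 6: cell (3,1)='.' (+1 fires, +4 burnt)
Step 7: cell (3,1)='.' (+1 fires, +1 burnt)
Step 8: cell (3,1)='.' (+0 fires, +1 burnt)
  fire out at step 8

3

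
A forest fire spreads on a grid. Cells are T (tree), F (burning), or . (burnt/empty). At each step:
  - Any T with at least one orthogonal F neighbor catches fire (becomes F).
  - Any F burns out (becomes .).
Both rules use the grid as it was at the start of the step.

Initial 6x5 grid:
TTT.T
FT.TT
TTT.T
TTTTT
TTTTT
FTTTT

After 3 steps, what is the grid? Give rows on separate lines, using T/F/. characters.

Step 1: 5 trees catch fire, 2 burn out
  FTT.T
  .F.TT
  FTT.T
  TTTTT
  FTTTT
  .FTTT
Step 2: 5 trees catch fire, 5 burn out
  .FT.T
  ...TT
  .FT.T
  FTTTT
  .FTTT
  ..FTT
Step 3: 5 trees catch fire, 5 burn out
  ..F.T
  ...TT
  ..F.T
  .FTTT
  ..FTT
  ...FT

..F.T
...TT
..F.T
.FTTT
..FTT
...FT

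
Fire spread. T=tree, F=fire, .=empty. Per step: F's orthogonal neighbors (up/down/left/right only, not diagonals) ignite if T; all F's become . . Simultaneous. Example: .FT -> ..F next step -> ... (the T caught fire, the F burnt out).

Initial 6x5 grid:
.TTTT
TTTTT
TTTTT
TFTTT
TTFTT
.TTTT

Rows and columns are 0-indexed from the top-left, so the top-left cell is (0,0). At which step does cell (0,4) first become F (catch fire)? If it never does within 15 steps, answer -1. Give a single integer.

Step 1: cell (0,4)='T' (+6 fires, +2 burnt)
Step 2: cell (0,4)='T' (+8 fires, +6 burnt)
Step 3: cell (0,4)='T' (+6 fires, +8 burnt)
Step 4: cell (0,4)='T' (+3 fires, +6 burnt)
Step 5: cell (0,4)='T' (+2 fires, +3 burnt)
Step 6: cell (0,4)='F' (+1 fires, +2 burnt)
  -> target ignites at step 6
Step 7: cell (0,4)='.' (+0 fires, +1 burnt)
  fire out at step 7

6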